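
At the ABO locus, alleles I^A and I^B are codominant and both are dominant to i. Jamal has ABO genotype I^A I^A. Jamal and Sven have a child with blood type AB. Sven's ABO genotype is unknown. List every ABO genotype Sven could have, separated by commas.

I^A I^B, I^B I^B, I^B i

For each candidate genotype of Sven, check whether crossing it with I^A I^A can produce every observed child phenotype.
  I^A I^A → possible child types {A} ✗
  I^A I^B → possible child types {A, AB} ✓
  I^A i → possible child types {A} ✗
  I^B I^B → possible child types {AB} ✓
  I^B i → possible child types {A, AB} ✓
  i i → possible child types {A} ✗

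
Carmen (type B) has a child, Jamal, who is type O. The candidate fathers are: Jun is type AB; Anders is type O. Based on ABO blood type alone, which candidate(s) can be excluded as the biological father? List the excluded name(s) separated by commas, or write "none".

A candidate is excluded only if no genotype consistent with his phenotype could produce a type O child with a type B mother.
Jun (type AB): no genotype consistent with that phenotype can produce a type-O child with a type-B mother.

Jun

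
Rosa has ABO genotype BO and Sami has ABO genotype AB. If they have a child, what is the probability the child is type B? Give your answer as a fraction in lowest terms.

1/2

ABO cross BO × AB → offspring phenotypes: 1/4 A, 1/2 B, 1/4 AB.
So P(type B) = 1/2.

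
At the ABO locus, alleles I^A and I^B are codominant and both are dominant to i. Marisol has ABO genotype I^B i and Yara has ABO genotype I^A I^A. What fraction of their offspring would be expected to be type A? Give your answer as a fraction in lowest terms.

1/2

ABO cross I^B i × I^A I^A → offspring phenotypes: 1/2 A, 1/2 AB.
So P(type A) = 1/2.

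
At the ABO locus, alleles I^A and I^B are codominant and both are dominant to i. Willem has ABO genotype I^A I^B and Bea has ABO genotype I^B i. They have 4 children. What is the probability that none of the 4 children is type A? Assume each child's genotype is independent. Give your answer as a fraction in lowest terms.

ABO cross I^A I^B × I^B i → 1/4 A, 1/2 B, 1/4 AB.
So P(type A) = 1/4 per child.
P(not type A) = 3/4 for one child; (3/4)^4 = 81/256.

81/256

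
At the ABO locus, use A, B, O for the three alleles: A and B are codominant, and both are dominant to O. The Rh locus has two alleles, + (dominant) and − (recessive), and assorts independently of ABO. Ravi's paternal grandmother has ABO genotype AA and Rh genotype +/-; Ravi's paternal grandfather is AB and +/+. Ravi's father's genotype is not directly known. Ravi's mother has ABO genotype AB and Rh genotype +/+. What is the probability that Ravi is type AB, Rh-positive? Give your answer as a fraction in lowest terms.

Ravi's father's ABO genotype from AA × AB: 1/2 AA, 1/2 AB.
Crossing each possibility with the mother AB and summing P(type AB): 1/2·1/2 + 1/2·1/2 = 1/2.
Similarly for Rh via the father's Rh distribution: P(Rh+) = 1.
Independent loci: 1/2 × 1 = 1/2.

1/2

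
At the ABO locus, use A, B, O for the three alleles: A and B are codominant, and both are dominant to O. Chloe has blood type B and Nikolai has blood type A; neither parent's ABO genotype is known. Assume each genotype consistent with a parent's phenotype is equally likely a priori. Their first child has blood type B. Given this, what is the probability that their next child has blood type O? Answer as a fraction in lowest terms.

1/12

Possible genotypes: Chloe ∈ {BB, BO}; Nikolai ∈ {AA, AO}.
Weight each parental genotype pair by prior × P(type-B child):
  BB × AO: posterior weight 2/3; P(next child type O) = 0.
  BO × AO: posterior weight 1/3; P(next child type O) = 1/4.
Weighted sum = 1/12.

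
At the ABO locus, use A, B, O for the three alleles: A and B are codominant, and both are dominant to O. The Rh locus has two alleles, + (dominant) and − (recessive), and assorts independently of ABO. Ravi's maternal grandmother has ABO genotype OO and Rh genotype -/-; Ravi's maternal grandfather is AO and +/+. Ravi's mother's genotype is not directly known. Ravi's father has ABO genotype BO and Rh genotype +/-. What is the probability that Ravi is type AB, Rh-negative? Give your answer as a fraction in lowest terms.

Ravi's mother's ABO genotype from OO × AO: 1/2 AO, 1/2 OO.
Crossing each possibility with the father BO and summing P(type AB): 1/2·1/4 + 1/2·0 = 1/8.
Similarly for Rh via the mother's Rh distribution: P(Rh-) = 1/4.
Independent loci: 1/8 × 1/4 = 1/32.

1/32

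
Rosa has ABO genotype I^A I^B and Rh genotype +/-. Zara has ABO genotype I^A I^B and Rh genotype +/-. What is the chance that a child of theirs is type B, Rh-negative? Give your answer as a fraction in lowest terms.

1/16

ABO cross I^A I^B × I^A I^B → offspring phenotypes: 1/4 A, 1/4 B, 1/2 AB.
Rh cross +/- × +/- → 3/4 Rh+, 1/4 Rh-.
Independent loci: P(type B, Rh-negative) = 1/4 × 1/4 = 1/16.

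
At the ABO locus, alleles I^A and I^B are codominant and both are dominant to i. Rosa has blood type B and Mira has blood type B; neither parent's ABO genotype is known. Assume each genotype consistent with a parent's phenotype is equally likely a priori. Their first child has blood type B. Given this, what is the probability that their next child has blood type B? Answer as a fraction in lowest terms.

Possible genotypes: Rosa ∈ {I^B I^B, I^B i}; Mira ∈ {I^B I^B, I^B i}.
Weight each parental genotype pair by prior × P(type-B child):
  I^B I^B × I^B I^B: posterior weight 4/15; P(next child type B) = 1.
  I^B I^B × I^B i: posterior weight 4/15; P(next child type B) = 1.
  I^B i × I^B I^B: posterior weight 4/15; P(next child type B) = 1.
  I^B i × I^B i: posterior weight 1/5; P(next child type B) = 3/4.
Weighted sum = 19/20.

19/20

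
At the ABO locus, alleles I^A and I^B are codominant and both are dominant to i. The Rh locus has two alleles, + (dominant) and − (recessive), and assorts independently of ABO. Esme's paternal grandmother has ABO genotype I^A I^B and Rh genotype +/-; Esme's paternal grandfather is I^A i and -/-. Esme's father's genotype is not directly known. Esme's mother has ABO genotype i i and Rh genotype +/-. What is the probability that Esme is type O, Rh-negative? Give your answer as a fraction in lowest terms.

Esme's father's ABO genotype from I^A I^B × I^A i: 1/4 I^A I^A, 1/4 I^A I^B, 1/4 I^A i, 1/4 I^B i.
Crossing each possibility with the mother i i and summing P(type O): 1/4·0 + 1/4·0 + 1/4·1/2 + 1/4·1/2 = 1/4.
Similarly for Rh via the father's Rh distribution: P(Rh-) = 3/8.
Independent loci: 1/4 × 3/8 = 3/32.

3/32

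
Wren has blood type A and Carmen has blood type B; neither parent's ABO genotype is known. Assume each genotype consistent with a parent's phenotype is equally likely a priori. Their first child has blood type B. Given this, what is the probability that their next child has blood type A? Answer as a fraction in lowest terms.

1/12

Possible genotypes: Wren ∈ {AA, AO}; Carmen ∈ {BB, BO}.
Weight each parental genotype pair by prior × P(type-B child):
  AO × BB: posterior weight 2/3; P(next child type A) = 0.
  AO × BO: posterior weight 1/3; P(next child type A) = 1/4.
Weighted sum = 1/12.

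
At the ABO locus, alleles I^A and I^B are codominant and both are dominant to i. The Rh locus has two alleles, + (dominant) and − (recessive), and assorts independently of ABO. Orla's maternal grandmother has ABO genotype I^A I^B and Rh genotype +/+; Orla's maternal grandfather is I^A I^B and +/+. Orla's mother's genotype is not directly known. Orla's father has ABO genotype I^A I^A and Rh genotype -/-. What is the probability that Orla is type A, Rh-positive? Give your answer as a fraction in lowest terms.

Orla's mother's ABO genotype from I^A I^B × I^A I^B: 1/4 I^A I^A, 1/2 I^A I^B, 1/4 I^B I^B.
Crossing each possibility with the father I^A I^A and summing P(type A): 1/4·1 + 1/2·1/2 + 1/4·0 = 1/2.
Similarly for Rh via the mother's Rh distribution: P(Rh+) = 1.
Independent loci: 1/2 × 1 = 1/2.

1/2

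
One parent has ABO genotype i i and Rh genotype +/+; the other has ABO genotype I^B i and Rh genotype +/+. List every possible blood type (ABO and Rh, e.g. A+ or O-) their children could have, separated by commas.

O+, B+

Gametes from i i × I^B i give offspring ABO genotypes I^B i, i i, i.e. phenotypes O, B.
Rh cross +/+ × +/+ → phenotypes Rh+.
Combining independently: O+, B+.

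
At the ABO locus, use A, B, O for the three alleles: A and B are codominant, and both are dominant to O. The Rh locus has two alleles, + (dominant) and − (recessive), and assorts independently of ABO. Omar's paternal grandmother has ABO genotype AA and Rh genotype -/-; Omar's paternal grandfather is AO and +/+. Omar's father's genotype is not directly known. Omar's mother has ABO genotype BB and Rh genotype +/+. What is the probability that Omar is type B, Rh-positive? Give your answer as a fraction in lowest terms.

1/4

Omar's father's ABO genotype from AA × AO: 1/2 AA, 1/2 AO.
Crossing each possibility with the mother BB and summing P(type B): 1/2·0 + 1/2·1/2 = 1/4.
Similarly for Rh via the father's Rh distribution: P(Rh+) = 1.
Independent loci: 1/4 × 1 = 1/4.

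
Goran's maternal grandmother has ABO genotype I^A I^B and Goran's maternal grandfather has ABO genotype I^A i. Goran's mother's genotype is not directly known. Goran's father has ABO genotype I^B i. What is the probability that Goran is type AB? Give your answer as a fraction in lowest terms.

1/4

Goran's mother's ABO genotype from I^A I^B × I^A i: 1/4 I^A I^A, 1/4 I^A I^B, 1/4 I^A i, 1/4 I^B i.
Crossing each possibility with the father I^B i and summing P(type AB): 1/4·1/2 + 1/4·1/4 + 1/4·1/4 + 1/4·0 = 1/4.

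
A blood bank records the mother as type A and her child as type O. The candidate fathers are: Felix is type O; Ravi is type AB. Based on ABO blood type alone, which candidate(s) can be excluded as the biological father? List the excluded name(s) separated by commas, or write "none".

A candidate is excluded only if no genotype consistent with his phenotype could produce a type O child with a type A mother.
Ravi (type AB): no genotype consistent with that phenotype can produce a type-O child with a type-A mother.

Ravi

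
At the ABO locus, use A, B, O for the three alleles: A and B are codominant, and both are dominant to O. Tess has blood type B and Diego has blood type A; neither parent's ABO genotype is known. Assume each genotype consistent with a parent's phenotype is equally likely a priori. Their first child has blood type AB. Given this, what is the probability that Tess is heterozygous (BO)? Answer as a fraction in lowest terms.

1/3

Possible genotypes: Tess ∈ {BB, BO}; Diego ∈ {AA, AO}.
Weight each parental genotype pair by prior × P(type-AB child):
  BB × AA: posterior weight 4/9.
  BB × AO: posterior weight 2/9.
  BO × AA: posterior weight 2/9.
  BO × AO: posterior weight 1/9.
Sum the posterior weight over pairs where Tess is BO: 1/3.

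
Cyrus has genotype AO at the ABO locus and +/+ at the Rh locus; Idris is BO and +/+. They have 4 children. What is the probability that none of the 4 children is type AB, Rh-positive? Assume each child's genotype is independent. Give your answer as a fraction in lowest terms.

ABO cross AO × BO → 1/4 O, 1/4 A, 1/4 B, 1/4 AB.
Rh cross +/+ × +/+ → 1 Rh+; so P(type AB, Rh-positive) = 1/4 × 1 = 1/4 per child.
P(not type AB, Rh-positive) = 3/4 for one child; (3/4)^4 = 81/256.

81/256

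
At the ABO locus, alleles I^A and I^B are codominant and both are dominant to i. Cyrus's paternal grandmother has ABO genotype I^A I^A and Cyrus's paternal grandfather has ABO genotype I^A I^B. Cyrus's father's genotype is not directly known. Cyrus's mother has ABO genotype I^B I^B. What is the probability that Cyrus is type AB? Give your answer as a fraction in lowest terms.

3/4

Cyrus's father's ABO genotype from I^A I^A × I^A I^B: 1/2 I^A I^A, 1/2 I^A I^B.
Crossing each possibility with the mother I^B I^B and summing P(type AB): 1/2·1 + 1/2·1/2 = 3/4.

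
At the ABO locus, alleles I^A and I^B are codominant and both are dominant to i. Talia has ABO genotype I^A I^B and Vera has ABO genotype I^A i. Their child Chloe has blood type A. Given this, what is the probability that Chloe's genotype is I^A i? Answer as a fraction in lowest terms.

1/2

Cross I^A I^B × I^A i → 1/4 I^A I^A, 1/4 I^A I^B, 1/4 I^A i, 1/4 I^B i.
Type-A genotypes among offspring: I^A I^A (1/4), I^A i (1/4); total 1/2.
P(I^A i | type A) = (1/4) / (1/2) = 1/2.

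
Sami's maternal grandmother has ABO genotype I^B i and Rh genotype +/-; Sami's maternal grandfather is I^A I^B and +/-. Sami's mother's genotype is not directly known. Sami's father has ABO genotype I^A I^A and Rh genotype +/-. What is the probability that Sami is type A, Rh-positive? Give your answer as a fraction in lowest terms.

3/8

Sami's mother's ABO genotype from I^B i × I^A I^B: 1/4 I^A I^B, 1/4 I^A i, 1/4 I^B I^B, 1/4 I^B i.
Crossing each possibility with the father I^A I^A and summing P(type A): 1/4·1/2 + 1/4·1 + 1/4·0 + 1/4·1/2 = 1/2.
Similarly for Rh via the mother's Rh distribution: P(Rh+) = 3/4.
Independent loci: 1/2 × 3/4 = 3/8.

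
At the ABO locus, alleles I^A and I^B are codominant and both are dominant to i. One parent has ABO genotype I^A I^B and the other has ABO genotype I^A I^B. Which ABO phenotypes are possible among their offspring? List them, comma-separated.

Gametes from I^A I^B × I^A I^B give offspring ABO genotypes I^A I^A, I^A I^B, I^B I^B, i.e. phenotypes A, B, AB.

A, B, AB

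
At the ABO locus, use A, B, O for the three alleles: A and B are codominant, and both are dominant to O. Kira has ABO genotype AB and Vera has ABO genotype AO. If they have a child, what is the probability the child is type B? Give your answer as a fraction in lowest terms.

ABO cross AB × AO → offspring phenotypes: 1/2 A, 1/4 B, 1/4 AB.
So P(type B) = 1/4.

1/4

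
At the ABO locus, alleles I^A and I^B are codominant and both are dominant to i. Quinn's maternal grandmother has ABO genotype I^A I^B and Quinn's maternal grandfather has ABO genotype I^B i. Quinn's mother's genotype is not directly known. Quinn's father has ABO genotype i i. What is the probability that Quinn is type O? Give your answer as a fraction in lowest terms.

Quinn's mother's ABO genotype from I^A I^B × I^B i: 1/4 I^A I^B, 1/4 I^A i, 1/4 I^B I^B, 1/4 I^B i.
Crossing each possibility with the father i i and summing P(type O): 1/4·0 + 1/4·1/2 + 1/4·0 + 1/4·1/2 = 1/4.

1/4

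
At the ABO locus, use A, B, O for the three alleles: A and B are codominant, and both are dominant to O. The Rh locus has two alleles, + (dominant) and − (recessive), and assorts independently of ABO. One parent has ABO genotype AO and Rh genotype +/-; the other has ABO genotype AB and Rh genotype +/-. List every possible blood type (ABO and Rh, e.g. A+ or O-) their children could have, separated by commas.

A+, A-, B+, B-, AB+, AB-

Gametes from AO × AB give offspring ABO genotypes AA, AB, AO, BO, i.e. phenotypes A, B, AB.
Rh cross +/- × +/- → phenotypes Rh+, Rh-.
Combining independently: A+, A-, B+, B-, AB+, AB-.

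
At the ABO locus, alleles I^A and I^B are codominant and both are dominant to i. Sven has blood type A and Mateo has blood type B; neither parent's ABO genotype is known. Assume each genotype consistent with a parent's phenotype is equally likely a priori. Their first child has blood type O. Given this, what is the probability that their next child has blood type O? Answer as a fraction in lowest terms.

Possible genotypes: Sven ∈ {I^A I^A, I^A i}; Mateo ∈ {I^B I^B, I^B i}.
Weight each parental genotype pair by prior × P(type-O child):
  I^A i × I^B i: posterior weight 1; P(next child type O) = 1/4.
Weighted sum = 1/4.

1/4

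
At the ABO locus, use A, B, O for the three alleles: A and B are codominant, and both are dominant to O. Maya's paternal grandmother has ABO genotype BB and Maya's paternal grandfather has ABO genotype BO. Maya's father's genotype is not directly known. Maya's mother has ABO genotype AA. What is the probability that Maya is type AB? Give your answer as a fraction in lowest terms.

3/4

Maya's father's ABO genotype from BB × BO: 1/2 BB, 1/2 BO.
Crossing each possibility with the mother AA and summing P(type AB): 1/2·1 + 1/2·1/2 = 3/4.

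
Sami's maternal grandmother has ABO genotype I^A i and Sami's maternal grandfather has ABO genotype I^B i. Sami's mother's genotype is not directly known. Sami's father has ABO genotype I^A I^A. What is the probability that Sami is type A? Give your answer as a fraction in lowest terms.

3/4

Sami's mother's ABO genotype from I^A i × I^B i: 1/4 I^A I^B, 1/4 I^A i, 1/4 I^B i, 1/4 i i.
Crossing each possibility with the father I^A I^A and summing P(type A): 1/4·1/2 + 1/4·1 + 1/4·1/2 + 1/4·1 = 3/4.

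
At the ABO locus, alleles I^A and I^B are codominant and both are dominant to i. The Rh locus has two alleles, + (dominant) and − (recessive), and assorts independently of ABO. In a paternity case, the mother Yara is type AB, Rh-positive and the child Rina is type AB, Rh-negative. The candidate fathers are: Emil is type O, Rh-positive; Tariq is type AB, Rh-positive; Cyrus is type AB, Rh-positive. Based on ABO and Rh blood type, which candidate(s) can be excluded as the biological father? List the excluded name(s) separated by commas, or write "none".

A candidate is excluded only if no genotype consistent with his phenotype could produce a type AB, Rh-negative child with a type AB, Rh-positive mother.
Emil (type O, Rh+): no genotype consistent with that phenotype can produce a type-AB Rh- child with a type-AB mother.

Emil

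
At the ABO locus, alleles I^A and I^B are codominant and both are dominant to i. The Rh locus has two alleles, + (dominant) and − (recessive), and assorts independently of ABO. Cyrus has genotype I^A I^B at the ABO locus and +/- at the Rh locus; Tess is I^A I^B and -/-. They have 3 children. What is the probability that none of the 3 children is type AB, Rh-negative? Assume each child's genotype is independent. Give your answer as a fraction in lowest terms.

ABO cross I^A I^B × I^A I^B → 1/4 A, 1/4 B, 1/2 AB.
Rh cross +/- × -/- → 1/2 Rh+, 1/2 Rh-; so P(type AB, Rh-negative) = 1/2 × 1/2 = 1/4 per child.
P(not type AB, Rh-negative) = 3/4 for one child; (3/4)^3 = 27/64.

27/64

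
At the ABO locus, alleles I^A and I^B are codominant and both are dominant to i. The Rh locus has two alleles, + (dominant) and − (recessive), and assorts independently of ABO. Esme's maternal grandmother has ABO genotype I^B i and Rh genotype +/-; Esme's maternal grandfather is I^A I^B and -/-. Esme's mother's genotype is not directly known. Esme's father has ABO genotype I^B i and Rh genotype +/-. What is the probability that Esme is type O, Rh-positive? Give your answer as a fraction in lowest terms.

Esme's mother's ABO genotype from I^B i × I^A I^B: 1/4 I^A I^B, 1/4 I^A i, 1/4 I^B I^B, 1/4 I^B i.
Crossing each possibility with the father I^B i and summing P(type O): 1/4·0 + 1/4·1/4 + 1/4·0 + 1/4·1/4 = 1/8.
Similarly for Rh via the mother's Rh distribution: P(Rh+) = 5/8.
Independent loci: 1/8 × 5/8 = 5/64.

5/64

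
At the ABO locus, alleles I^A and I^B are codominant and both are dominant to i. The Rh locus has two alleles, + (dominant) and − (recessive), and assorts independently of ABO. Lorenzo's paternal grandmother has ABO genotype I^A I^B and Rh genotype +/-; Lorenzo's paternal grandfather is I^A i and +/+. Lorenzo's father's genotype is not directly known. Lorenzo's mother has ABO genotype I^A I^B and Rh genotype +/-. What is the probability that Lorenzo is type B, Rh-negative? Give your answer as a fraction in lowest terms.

Lorenzo's father's ABO genotype from I^A I^B × I^A i: 1/4 I^A I^A, 1/4 I^A I^B, 1/4 I^A i, 1/4 I^B i.
Crossing each possibility with the mother I^A I^B and summing P(type B): 1/4·0 + 1/4·1/4 + 1/4·1/4 + 1/4·1/2 = 1/4.
Similarly for Rh via the father's Rh distribution: P(Rh-) = 1/8.
Independent loci: 1/4 × 1/8 = 1/32.

1/32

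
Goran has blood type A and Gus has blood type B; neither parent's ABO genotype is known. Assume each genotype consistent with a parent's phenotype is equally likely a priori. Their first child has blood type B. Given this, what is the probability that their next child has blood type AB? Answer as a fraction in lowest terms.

5/12

Possible genotypes: Goran ∈ {AA, AO}; Gus ∈ {BB, BO}.
Weight each parental genotype pair by prior × P(type-B child):
  AO × BB: posterior weight 2/3; P(next child type AB) = 1/2.
  AO × BO: posterior weight 1/3; P(next child type AB) = 1/4.
Weighted sum = 5/12.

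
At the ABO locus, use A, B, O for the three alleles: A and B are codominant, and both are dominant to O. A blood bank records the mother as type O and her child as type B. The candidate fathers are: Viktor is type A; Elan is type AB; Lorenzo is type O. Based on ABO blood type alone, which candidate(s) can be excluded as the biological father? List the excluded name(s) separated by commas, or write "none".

A candidate is excluded only if no genotype consistent with his phenotype could produce a type B child with a type O mother.
Viktor (type A): no genotype consistent with that phenotype can produce a type-B child with a type-O mother.
Lorenzo (type O): no genotype consistent with that phenotype can produce a type-B child with a type-O mother.

Viktor, Lorenzo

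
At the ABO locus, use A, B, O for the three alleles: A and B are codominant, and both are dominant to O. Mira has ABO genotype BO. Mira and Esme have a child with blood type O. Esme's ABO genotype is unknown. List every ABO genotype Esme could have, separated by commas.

AO, BO, OO

For each candidate genotype of Esme, check whether crossing it with BO can produce every observed child phenotype.
  AA → possible child types {A, AB} ✗
  AB → possible child types {A, B, AB} ✗
  AO → possible child types {O, A, B, AB} ✓
  BB → possible child types {B} ✗
  BO → possible child types {O, B} ✓
  OO → possible child types {O, B} ✓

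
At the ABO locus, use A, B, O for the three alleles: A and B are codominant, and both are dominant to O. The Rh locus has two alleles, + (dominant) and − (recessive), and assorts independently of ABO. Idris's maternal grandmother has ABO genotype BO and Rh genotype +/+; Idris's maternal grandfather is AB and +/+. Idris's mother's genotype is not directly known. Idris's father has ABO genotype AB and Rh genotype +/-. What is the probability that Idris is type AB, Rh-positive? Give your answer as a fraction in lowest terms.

3/8

Idris's mother's ABO genotype from BO × AB: 1/4 AB, 1/4 AO, 1/4 BB, 1/4 BO.
Crossing each possibility with the father AB and summing P(type AB): 1/4·1/2 + 1/4·1/4 + 1/4·1/2 + 1/4·1/4 = 3/8.
Similarly for Rh via the mother's Rh distribution: P(Rh+) = 1.
Independent loci: 3/8 × 1 = 3/8.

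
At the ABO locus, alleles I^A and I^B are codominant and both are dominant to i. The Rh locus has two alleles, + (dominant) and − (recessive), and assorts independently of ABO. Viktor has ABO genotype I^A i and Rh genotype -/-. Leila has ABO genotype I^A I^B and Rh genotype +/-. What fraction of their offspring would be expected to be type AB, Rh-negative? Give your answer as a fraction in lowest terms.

1/8

ABO cross I^A i × I^A I^B → offspring phenotypes: 1/2 A, 1/4 B, 1/4 AB.
Rh cross -/- × +/- → 1/2 Rh+, 1/2 Rh-.
Independent loci: P(type AB, Rh-negative) = 1/4 × 1/2 = 1/8.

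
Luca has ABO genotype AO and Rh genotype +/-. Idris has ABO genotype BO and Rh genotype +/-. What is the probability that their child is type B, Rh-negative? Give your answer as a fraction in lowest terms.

ABO cross AO × BO → offspring phenotypes: 1/4 O, 1/4 A, 1/4 B, 1/4 AB.
Rh cross +/- × +/- → 3/4 Rh+, 1/4 Rh-.
Independent loci: P(type B, Rh-negative) = 1/4 × 1/4 = 1/16.

1/16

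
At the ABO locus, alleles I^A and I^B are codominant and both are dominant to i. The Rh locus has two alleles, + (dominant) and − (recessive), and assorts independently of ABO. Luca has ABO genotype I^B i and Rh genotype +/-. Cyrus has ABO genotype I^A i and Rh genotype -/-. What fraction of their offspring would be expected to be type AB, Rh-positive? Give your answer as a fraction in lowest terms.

ABO cross I^B i × I^A i → offspring phenotypes: 1/4 O, 1/4 A, 1/4 B, 1/4 AB.
Rh cross +/- × -/- → 1/2 Rh+, 1/2 Rh-.
Independent loci: P(type AB, Rh-positive) = 1/4 × 1/2 = 1/8.

1/8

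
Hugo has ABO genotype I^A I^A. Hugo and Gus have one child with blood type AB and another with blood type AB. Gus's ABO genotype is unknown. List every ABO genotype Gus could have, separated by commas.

I^A I^B, I^B I^B, I^B i

For each candidate genotype of Gus, check whether crossing it with I^A I^A can produce every observed child phenotype.
  I^A I^A → possible child types {A} ✗
  I^A I^B → possible child types {A, AB} ✓
  I^A i → possible child types {A} ✗
  I^B I^B → possible child types {AB} ✓
  I^B i → possible child types {A, AB} ✓
  i i → possible child types {A} ✗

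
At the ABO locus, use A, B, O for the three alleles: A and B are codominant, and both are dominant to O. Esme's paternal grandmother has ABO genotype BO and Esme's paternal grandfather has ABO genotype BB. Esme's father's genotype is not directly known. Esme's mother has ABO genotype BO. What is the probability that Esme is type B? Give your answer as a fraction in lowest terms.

Esme's father's ABO genotype from BO × BB: 1/2 BB, 1/2 BO.
Crossing each possibility with the mother BO and summing P(type B): 1/2·1 + 1/2·3/4 = 7/8.

7/8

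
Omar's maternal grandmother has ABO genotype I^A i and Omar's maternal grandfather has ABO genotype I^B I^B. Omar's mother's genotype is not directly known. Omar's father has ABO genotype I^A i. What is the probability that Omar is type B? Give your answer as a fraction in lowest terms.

Omar's mother's ABO genotype from I^A i × I^B I^B: 1/2 I^A I^B, 1/2 I^B i.
Crossing each possibility with the father I^A i and summing P(type B): 1/2·1/4 + 1/2·1/4 = 1/4.

1/4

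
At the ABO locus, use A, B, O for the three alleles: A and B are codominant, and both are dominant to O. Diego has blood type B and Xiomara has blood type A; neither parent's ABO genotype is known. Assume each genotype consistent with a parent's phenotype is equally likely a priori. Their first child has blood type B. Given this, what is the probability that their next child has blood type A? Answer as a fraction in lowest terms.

1/12

Possible genotypes: Diego ∈ {BB, BO}; Xiomara ∈ {AA, AO}.
Weight each parental genotype pair by prior × P(type-B child):
  BB × AO: posterior weight 2/3; P(next child type A) = 0.
  BO × AO: posterior weight 1/3; P(next child type A) = 1/4.
Weighted sum = 1/12.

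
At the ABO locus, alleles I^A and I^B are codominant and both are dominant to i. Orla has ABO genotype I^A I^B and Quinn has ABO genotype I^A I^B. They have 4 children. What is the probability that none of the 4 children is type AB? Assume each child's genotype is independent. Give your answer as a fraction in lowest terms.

1/16

ABO cross I^A I^B × I^A I^B → 1/4 A, 1/4 B, 1/2 AB.
So P(type AB) = 1/2 per child.
P(not type AB) = 1/2 for one child; (1/2)^4 = 1/16.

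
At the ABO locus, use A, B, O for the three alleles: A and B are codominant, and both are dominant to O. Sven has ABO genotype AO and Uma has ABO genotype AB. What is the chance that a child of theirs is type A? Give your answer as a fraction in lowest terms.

ABO cross AO × AB → offspring phenotypes: 1/2 A, 1/4 B, 1/4 AB.
So P(type A) = 1/2.

1/2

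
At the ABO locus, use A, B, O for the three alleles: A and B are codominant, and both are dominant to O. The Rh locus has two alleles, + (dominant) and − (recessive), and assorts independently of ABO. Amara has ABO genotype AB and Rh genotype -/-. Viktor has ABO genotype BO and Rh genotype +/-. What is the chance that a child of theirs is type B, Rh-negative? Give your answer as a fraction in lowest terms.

1/4

ABO cross AB × BO → offspring phenotypes: 1/4 A, 1/2 B, 1/4 AB.
Rh cross -/- × +/- → 1/2 Rh+, 1/2 Rh-.
Independent loci: P(type B, Rh-negative) = 1/2 × 1/2 = 1/4.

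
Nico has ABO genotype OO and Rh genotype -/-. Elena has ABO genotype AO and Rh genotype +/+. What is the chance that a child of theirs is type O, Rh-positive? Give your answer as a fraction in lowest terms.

1/2

ABO cross OO × AO → offspring phenotypes: 1/2 O, 1/2 A.
Rh cross -/- × +/+ → 1 Rh+.
Independent loci: P(type O, Rh-positive) = 1/2 × 1 = 1/2.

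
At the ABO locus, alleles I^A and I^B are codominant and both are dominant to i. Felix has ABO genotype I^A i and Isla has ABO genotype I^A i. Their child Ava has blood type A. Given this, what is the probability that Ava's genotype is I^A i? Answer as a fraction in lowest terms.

Cross I^A i × I^A i → 1/4 I^A I^A, 1/2 I^A i, 1/4 i i.
Type-A genotypes among offspring: I^A I^A (1/4), I^A i (1/2); total 3/4.
P(I^A i | type A) = (1/2) / (3/4) = 2/3.

2/3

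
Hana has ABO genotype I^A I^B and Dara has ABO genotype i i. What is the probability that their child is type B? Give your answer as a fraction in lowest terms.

ABO cross I^A I^B × i i → offspring phenotypes: 1/2 A, 1/2 B.
So P(type B) = 1/2.

1/2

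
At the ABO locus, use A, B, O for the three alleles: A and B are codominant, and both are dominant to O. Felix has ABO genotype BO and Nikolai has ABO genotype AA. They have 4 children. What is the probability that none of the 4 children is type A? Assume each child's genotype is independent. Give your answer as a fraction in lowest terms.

ABO cross BO × AA → 1/2 A, 1/2 AB.
So P(type A) = 1/2 per child.
P(not type A) = 1/2 for one child; (1/2)^4 = 1/16.

1/16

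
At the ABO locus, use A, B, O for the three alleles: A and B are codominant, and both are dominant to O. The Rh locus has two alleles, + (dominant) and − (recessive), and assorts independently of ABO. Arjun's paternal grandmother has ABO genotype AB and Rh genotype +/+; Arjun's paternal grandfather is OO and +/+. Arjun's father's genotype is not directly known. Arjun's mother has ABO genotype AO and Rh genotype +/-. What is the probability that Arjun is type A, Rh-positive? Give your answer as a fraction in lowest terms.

Arjun's father's ABO genotype from AB × OO: 1/2 AO, 1/2 BO.
Crossing each possibility with the mother AO and summing P(type A): 1/2·3/4 + 1/2·1/4 = 1/2.
Similarly for Rh via the father's Rh distribution: P(Rh+) = 1.
Independent loci: 1/2 × 1 = 1/2.

1/2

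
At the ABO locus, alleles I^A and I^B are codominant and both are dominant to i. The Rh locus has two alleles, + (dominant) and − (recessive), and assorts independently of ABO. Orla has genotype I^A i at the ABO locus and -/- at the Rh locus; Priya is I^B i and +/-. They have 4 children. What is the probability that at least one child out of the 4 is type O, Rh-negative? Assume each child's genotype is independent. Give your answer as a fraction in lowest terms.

1695/4096

ABO cross I^A i × I^B i → 1/4 O, 1/4 A, 1/4 B, 1/4 AB.
Rh cross -/- × +/- → 1/2 Rh+, 1/2 Rh-; so P(type O, Rh-negative) = 1/4 × 1/2 = 1/8 per child.
P(none) = (7/8)^4 = 2401/4096; P(at least one) = 1 − 2401/4096 = 1695/4096.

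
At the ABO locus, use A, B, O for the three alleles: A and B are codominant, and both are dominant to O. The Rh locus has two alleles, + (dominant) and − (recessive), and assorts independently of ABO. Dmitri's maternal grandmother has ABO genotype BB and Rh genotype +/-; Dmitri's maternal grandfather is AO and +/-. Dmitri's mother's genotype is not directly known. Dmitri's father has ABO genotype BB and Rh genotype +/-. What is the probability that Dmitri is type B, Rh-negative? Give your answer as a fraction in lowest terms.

3/16

Dmitri's mother's ABO genotype from BB × AO: 1/2 AB, 1/2 BO.
Crossing each possibility with the father BB and summing P(type B): 1/2·1/2 + 1/2·1 = 3/4.
Similarly for Rh via the mother's Rh distribution: P(Rh-) = 1/4.
Independent loci: 3/4 × 1/4 = 3/16.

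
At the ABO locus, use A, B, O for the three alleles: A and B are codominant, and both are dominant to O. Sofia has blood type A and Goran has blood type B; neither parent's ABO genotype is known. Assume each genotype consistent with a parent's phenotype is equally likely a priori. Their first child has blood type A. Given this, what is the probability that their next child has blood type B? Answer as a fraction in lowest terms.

Possible genotypes: Sofia ∈ {AA, AO}; Goran ∈ {BB, BO}.
Weight each parental genotype pair by prior × P(type-A child):
  AA × BO: posterior weight 2/3; P(next child type B) = 0.
  AO × BO: posterior weight 1/3; P(next child type B) = 1/4.
Weighted sum = 1/12.

1/12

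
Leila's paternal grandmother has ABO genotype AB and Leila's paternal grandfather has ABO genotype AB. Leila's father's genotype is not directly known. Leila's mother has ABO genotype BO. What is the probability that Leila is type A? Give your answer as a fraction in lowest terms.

1/4

Leila's father's ABO genotype from AB × AB: 1/4 AA, 1/2 AB, 1/4 BB.
Crossing each possibility with the mother BO and summing P(type A): 1/4·1/2 + 1/2·1/4 + 1/4·0 = 1/4.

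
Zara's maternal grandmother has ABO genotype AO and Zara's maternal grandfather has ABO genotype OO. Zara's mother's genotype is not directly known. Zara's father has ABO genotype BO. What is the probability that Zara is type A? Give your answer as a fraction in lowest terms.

Zara's mother's ABO genotype from AO × OO: 1/2 AO, 1/2 OO.
Crossing each possibility with the father BO and summing P(type A): 1/2·1/4 + 1/2·0 = 1/8.

1/8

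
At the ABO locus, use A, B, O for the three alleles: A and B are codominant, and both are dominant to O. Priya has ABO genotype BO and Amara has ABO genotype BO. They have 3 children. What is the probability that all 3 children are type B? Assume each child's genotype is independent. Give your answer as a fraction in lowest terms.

ABO cross BO × BO → 1/4 O, 3/4 B.
So P(type B) = 3/4 per child.
All 3 independent: (3/4)^3 = 27/64.

27/64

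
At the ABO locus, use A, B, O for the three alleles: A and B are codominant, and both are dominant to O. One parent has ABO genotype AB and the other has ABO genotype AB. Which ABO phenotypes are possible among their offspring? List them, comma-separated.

Gametes from AB × AB give offspring ABO genotypes AA, AB, BB, i.e. phenotypes A, B, AB.

A, B, AB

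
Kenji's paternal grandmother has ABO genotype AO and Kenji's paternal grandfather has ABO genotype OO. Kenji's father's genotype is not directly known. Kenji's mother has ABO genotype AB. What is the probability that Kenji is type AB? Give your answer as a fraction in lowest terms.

1/8

Kenji's father's ABO genotype from AO × OO: 1/2 AO, 1/2 OO.
Crossing each possibility with the mother AB and summing P(type AB): 1/2·1/4 + 1/2·0 = 1/8.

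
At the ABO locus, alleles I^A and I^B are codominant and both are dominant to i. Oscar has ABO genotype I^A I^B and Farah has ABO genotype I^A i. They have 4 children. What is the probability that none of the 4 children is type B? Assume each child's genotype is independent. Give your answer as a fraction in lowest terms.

ABO cross I^A I^B × I^A i → 1/2 A, 1/4 B, 1/4 AB.
So P(type B) = 1/4 per child.
P(not type B) = 3/4 for one child; (3/4)^4 = 81/256.

81/256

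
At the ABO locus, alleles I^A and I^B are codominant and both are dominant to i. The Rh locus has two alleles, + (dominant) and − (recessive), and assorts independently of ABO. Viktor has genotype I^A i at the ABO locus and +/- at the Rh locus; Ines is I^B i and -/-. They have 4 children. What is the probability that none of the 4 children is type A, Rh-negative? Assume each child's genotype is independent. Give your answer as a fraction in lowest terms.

2401/4096

ABO cross I^A i × I^B i → 1/4 O, 1/4 A, 1/4 B, 1/4 AB.
Rh cross +/- × -/- → 1/2 Rh+, 1/2 Rh-; so P(type A, Rh-negative) = 1/4 × 1/2 = 1/8 per child.
P(not type A, Rh-negative) = 7/8 for one child; (7/8)^4 = 2401/4096.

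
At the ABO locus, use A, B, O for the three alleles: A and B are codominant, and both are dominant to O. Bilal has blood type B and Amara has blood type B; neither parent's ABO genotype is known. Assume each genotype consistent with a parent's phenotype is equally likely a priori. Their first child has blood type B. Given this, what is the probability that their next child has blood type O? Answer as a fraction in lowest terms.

1/20

Possible genotypes: Bilal ∈ {BB, BO}; Amara ∈ {BB, BO}.
Weight each parental genotype pair by prior × P(type-B child):
  BB × BB: posterior weight 4/15; P(next child type O) = 0.
  BB × BO: posterior weight 4/15; P(next child type O) = 0.
  BO × BB: posterior weight 4/15; P(next child type O) = 0.
  BO × BO: posterior weight 1/5; P(next child type O) = 1/4.
Weighted sum = 1/20.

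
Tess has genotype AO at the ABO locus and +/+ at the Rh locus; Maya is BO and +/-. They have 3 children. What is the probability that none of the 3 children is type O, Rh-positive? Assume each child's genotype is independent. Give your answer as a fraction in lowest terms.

ABO cross AO × BO → 1/4 O, 1/4 A, 1/4 B, 1/4 AB.
Rh cross +/+ × +/- → 1 Rh+; so P(type O, Rh-positive) = 1/4 × 1 = 1/4 per child.
P(not type O, Rh-positive) = 3/4 for one child; (3/4)^3 = 27/64.

27/64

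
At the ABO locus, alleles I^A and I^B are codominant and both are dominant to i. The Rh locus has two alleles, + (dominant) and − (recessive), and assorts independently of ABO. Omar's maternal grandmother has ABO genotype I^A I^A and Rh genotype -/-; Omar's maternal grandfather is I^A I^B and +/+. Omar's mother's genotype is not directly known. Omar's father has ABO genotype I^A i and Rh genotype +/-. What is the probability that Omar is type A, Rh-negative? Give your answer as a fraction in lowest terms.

Omar's mother's ABO genotype from I^A I^A × I^A I^B: 1/2 I^A I^A, 1/2 I^A I^B.
Crossing each possibility with the father I^A i and summing P(type A): 1/2·1 + 1/2·1/2 = 3/4.
Similarly for Rh via the mother's Rh distribution: P(Rh-) = 1/4.
Independent loci: 3/4 × 1/4 = 3/16.

3/16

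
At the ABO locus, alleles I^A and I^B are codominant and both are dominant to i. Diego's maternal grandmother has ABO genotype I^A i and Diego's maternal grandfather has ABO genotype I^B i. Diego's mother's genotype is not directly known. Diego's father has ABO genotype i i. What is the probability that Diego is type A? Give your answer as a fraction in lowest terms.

1/4

Diego's mother's ABO genotype from I^A i × I^B i: 1/4 I^A I^B, 1/4 I^A i, 1/4 I^B i, 1/4 i i.
Crossing each possibility with the father i i and summing P(type A): 1/4·1/2 + 1/4·1/2 + 1/4·0 + 1/4·0 = 1/4.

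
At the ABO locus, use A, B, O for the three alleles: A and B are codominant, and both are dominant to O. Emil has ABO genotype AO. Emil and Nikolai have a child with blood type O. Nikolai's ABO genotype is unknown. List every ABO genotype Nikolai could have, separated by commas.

For each candidate genotype of Nikolai, check whether crossing it with AO can produce every observed child phenotype.
  AA → possible child types {A} ✗
  AB → possible child types {A, B, AB} ✗
  AO → possible child types {O, A} ✓
  BB → possible child types {B, AB} ✗
  BO → possible child types {O, A, B, AB} ✓
  OO → possible child types {O, A} ✓

AO, BO, OO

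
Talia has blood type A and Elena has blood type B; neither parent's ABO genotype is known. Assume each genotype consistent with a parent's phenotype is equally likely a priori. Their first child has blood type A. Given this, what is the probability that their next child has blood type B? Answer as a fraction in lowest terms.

Possible genotypes: Talia ∈ {I^A I^A, I^A i}; Elena ∈ {I^B I^B, I^B i}.
Weight each parental genotype pair by prior × P(type-A child):
  I^A I^A × I^B i: posterior weight 2/3; P(next child type B) = 0.
  I^A i × I^B i: posterior weight 1/3; P(next child type B) = 1/4.
Weighted sum = 1/12.

1/12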